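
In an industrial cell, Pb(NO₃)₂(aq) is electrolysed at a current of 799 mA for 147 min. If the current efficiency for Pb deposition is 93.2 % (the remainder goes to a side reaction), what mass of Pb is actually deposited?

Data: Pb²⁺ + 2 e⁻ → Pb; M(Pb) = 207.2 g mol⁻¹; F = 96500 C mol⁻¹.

Q = I·t = 0.7990 × 8820.0 = 7047 C.
n(e⁻) = 7047/96500 = 0.07303 mol; theoretically n(Pb) = 0.07303/2 = 0.03651 mol, m_theo = 7.566 g.
At 93.2 % efficiency, m_actual = 0.932 × 7.566 = 7.05 g.

7.05 g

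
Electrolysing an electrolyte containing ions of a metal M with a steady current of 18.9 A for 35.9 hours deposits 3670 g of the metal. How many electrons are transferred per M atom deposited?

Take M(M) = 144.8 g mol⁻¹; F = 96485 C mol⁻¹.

Q = I·t = 18.90 A × 129240 s = 2443000 C, so n(e⁻) = 2443000/96485 = 25.32 mol.
n(M) deposited = 3670 / 144.8 = 25.35 mol.
Electrons per atom = n(e⁻)/n(M) = 25.32 / 25.35 = 0.999 ≈ 1, so the ion is M⁺.

1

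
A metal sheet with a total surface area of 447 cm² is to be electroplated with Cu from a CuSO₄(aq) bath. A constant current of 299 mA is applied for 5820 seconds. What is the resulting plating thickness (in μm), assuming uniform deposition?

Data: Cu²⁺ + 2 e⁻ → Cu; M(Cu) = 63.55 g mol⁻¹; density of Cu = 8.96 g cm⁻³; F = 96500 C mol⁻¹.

1.43 μm

Q = I·t = 0.2990 × 5820.0 = 1740 C; n(e⁻) = 0.01803 mol.
n(Cu) = n(e⁻)/2 = 0.009016 mol, so m = 0.009016 × 63.55 = 0.5730 g.
Volume = m/ρ = 0.5730 / 8.96 = 0.06395 cm³.
Thickness = V/A = 0.06395 / 447 = 1.43 × 10⁻⁴ cm = 1.43 μm.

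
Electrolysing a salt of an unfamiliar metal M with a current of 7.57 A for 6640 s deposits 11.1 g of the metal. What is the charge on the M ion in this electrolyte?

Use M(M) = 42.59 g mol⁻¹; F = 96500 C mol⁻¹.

+2

Q = I·t = 7.570 A × 6640.0 s = 50260 C, so n(e⁻) = 50260/96500 = 0.5209 mol.
n(M) deposited = 11.1 / 42.59 = 0.2606 mol.
Electrons per atom = n(e⁻)/n(M) = 0.5209 / 0.2606 = 2.00 ≈ 2, so the ion is M²⁺.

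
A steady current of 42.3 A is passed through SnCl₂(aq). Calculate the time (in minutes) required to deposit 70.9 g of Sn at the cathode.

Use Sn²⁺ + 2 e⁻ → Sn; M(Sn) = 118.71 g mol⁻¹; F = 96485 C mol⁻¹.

n(Sn) = m/M = 70.9 / 118.71 = 0.5973 mol.
Each Sn atom requires 2 electrons, so n(e⁻) = 2 × 0.5973 = 1.195 mol.
Q = n(e⁻)·F = 1.195 × 96485 = 115300 C.
t = Q/I = 115300 / 42.30 A = 2725 s = 45.4 min.

45.4 min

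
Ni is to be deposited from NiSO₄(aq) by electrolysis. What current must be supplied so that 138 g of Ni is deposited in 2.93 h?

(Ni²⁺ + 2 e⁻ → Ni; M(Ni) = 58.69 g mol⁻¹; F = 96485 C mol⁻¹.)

43.0 A

n(Ni) = 138 / 58.69 = 2.351 mol.
n(e⁻) = 2 × 2.351 = 4.703 mol.
Q = n(e⁻)·F = 4.703 × 96485 = 453700 C.
I = Q/t = 453700 / 10548 s = 43.0 A.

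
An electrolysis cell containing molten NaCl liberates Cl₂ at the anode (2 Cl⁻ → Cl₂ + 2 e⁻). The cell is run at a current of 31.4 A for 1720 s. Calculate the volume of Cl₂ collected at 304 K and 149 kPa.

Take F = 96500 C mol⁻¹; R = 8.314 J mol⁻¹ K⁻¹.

Q = I·t = 31.40 A × 1720.0 s = 54010 C.
n(e⁻) = Q/F = 54010 / 96500 = 0.5597 mol.
2 electrons are transferred per Cl₂ molecule, so n(Cl₂) = 0.5597 / 2 = 0.2798 mol.
V = nRT/P = (0.2798 × 8.314 × 304) / (149 × 10³ Pa) = 0.00475 m³ = 4.75 L.

4.75 L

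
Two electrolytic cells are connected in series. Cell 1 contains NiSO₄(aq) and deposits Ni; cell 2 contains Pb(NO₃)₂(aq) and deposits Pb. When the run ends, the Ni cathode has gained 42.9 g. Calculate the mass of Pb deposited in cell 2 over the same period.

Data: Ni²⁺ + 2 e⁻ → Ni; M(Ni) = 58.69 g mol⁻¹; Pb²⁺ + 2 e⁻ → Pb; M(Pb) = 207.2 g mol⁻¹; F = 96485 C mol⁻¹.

n(Ni) = 42.9 / 58.69 = 0.7310 mol.
Since Ni²⁺ + 2 e⁻ → Ni, n(e⁻) passed = 2 × 0.7310 = 1.462 mol.
Cells in series carry the same charge, so the same 1.462 mol of electrons passes through cell 2.
Pb²⁺ + 2 e⁻ → Pb, so n(Pb) = 1.462 / 2 = 0.7310 mol.
m(Pb) = 0.7310 × 207.2 = 151 g.

151 g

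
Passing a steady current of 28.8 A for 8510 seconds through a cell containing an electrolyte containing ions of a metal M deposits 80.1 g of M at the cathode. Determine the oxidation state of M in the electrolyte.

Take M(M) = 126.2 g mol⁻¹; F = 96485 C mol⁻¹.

+4

Q = I·t = 28.80 A × 8510.0 s = 245100 C, so n(e⁻) = 245100/96485 = 2.540 mol.
n(M) deposited = 80.1 / 126.2 = 0.6347 mol.
Electrons per atom = n(e⁻)/n(M) = 2.540 / 0.6347 = 4.00 ≈ 4, so the ion is M⁴⁺.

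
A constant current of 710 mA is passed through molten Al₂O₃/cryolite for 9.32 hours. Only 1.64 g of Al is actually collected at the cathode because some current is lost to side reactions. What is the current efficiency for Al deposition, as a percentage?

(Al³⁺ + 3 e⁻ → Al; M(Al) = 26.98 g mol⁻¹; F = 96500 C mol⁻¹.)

73.9 %

Q = I·t = 0.7100 × 33552 = 23820 C; n(e⁻) = 23820/96500 = 0.2469 mol.
Theoretical n(Al) = n(e⁻)/3 = 0.08229 mol, i.e. m_theo = 0.08229 × 26.98 = 2.220 g.
Efficiency = m_actual / m_theo = 1.64 / 2.220 = 73.9 %.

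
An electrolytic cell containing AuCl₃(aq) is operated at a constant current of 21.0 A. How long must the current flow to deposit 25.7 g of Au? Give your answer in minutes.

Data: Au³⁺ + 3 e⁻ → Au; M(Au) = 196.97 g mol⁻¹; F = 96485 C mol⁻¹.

30.0 min

n(Au) = m/M = 25.7 / 196.97 = 0.1305 mol.
Each Au atom requires 3 electrons, so n(e⁻) = 3 × 0.1305 = 0.3914 mol.
Q = n(e⁻)·F = 0.3914 × 96485 = 37770 C.
t = Q/I = 37770 / 21.00 A = 1798 s = 30.0 min.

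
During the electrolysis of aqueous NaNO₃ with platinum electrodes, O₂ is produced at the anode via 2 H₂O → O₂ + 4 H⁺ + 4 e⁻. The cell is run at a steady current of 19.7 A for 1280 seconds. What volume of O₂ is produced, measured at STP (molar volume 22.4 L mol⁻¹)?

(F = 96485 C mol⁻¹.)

1.46 L

Q = I·t = 19.70 A × 1280.0 s = 25220 C.
n(e⁻) = Q/F = 25220 / 96485 = 0.2613 mol.
4 electrons are transferred per O₂ molecule, so n(O₂) = 0.2613 / 4 = 0.06534 mol.
V = n × V_m = 0.06534 × 22.4 = 1.46 L.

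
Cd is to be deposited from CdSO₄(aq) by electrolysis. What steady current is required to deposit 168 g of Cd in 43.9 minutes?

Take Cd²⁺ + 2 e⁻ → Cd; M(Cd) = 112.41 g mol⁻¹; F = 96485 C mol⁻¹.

109 A

n(Cd) = 168 / 112.41 = 1.495 mol.
n(e⁻) = 2 × 1.495 = 2.989 mol.
Q = n(e⁻)·F = 2.989 × 96485 = 288400 C.
I = Q/t = 288400 / 2634.0 s = 109 A.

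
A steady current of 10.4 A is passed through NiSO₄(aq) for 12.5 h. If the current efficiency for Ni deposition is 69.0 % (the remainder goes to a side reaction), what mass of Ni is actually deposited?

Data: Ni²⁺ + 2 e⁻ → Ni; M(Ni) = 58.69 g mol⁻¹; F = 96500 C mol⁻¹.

98.2 g

Q = I·t = 10.40 × 45000 = 468000 C.
n(e⁻) = 468000/96500 = 4.850 mol; theoretically n(Ni) = 4.850/2 = 2.425 mol, m_theo = 142.3 g.
At 69.0 % efficiency, m_actual = 0.690 × 142.3 = 98.2 g.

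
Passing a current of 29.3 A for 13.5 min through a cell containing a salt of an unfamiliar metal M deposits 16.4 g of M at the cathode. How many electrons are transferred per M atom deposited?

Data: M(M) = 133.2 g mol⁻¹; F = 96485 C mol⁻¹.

Q = I·t = 29.30 A × 810.00 s = 23730 C, so n(e⁻) = 23730/96485 = 0.2460 mol.
n(M) deposited = 16.4 / 133.2 = 0.1231 mol.
Electrons per atom = n(e⁻)/n(M) = 0.2460 / 0.1231 = 2.00 ≈ 2, so the ion is M²⁺.

2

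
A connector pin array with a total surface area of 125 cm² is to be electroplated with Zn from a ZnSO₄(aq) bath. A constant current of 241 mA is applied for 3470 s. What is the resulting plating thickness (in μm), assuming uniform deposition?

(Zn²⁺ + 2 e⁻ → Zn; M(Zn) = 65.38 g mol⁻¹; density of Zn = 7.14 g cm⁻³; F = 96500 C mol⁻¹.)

3.17 μm

Q = I·t = 0.2410 × 3470.0 = 836.3 C; n(e⁻) = 0.008666 mol.
n(Zn) = n(e⁻)/2 = 0.004333 mol, so m = 0.004333 × 65.38 = 0.2833 g.
Volume = m/ρ = 0.2833 / 7.14 = 0.03968 cm³.
Thickness = V/A = 0.03968 / 125 = 3.17 × 10⁻⁴ cm = 3.17 μm.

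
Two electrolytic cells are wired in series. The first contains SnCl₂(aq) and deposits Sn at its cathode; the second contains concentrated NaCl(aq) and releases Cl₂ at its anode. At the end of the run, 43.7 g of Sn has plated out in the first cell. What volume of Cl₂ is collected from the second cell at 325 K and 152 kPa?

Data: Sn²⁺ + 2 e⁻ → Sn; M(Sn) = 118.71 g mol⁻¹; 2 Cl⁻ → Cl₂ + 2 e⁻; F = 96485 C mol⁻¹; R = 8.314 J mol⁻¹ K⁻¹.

n(Sn) = 43.7 / 118.71 = 0.3681 mol, so n(e⁻) = 2 × 0.3681 = 0.7362 mol.
The cells are in series, so the same 0.7362 mol of electrons passes through the second cell.
2 Cl⁻ → Cl₂ + 2 e⁻ — 2 mol e⁻ per mol Cl₂, so n(Cl₂) = 0.7362/2 = 0.3681 mol.
V = nRT/P = (0.3681 × 8.314 × 325) / (152 × 10³) = 0.00654 m³ = 6.54 L.

6.54 L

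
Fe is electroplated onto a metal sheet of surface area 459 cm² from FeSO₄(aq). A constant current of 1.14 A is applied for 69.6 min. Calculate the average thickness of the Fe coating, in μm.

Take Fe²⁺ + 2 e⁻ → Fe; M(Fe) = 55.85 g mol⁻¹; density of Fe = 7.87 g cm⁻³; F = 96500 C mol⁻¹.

Q = I·t = 1.140 × 4176.0 = 4761 C; n(e⁻) = 0.04933 mol.
n(Fe) = n(e⁻)/2 = 0.02467 mol, so m = 0.02467 × 55.85 = 1.378 g.
Volume = m/ρ = 1.378 / 7.87 = 0.1750 cm³.
Thickness = V/A = 0.1750 / 459 = 3.81 × 10⁻⁴ cm = 3.81 μm.

3.81 μm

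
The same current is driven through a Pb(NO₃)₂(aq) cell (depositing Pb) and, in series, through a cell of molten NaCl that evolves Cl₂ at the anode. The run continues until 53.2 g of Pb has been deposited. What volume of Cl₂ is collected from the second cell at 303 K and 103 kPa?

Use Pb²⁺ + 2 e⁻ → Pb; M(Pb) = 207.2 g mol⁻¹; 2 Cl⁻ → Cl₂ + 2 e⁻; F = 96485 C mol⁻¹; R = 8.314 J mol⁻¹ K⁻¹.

6.28 L

n(Pb) = 53.2 / 207.2 = 0.2568 mol, so n(e⁻) = 2 × 0.2568 = 0.5135 mol.
The cells are in series, so the same 0.5135 mol of electrons passes through the second cell.
2 Cl⁻ → Cl₂ + 2 e⁻ — 2 mol e⁻ per mol Cl₂, so n(Cl₂) = 0.5135/2 = 0.2568 mol.
V = nRT/P = (0.2568 × 8.314 × 303) / (103 × 10³) = 0.00628 m³ = 6.28 L.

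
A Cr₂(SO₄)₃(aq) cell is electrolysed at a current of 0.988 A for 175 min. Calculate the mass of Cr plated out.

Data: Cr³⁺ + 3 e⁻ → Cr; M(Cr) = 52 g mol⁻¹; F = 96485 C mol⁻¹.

Q = I·t = 0.9880 A × 10500 s = 10370 C.
n(e⁻) = Q/F = 10370 / 96485 = 0.1075 mol.
Cr³⁺ + 3 e⁻ → Cr, so n(Cr) = n(e⁻)/3 = 0.03584 mol.
m = n·M = 0.03584 × 52 = 1.86 g.

1.86 g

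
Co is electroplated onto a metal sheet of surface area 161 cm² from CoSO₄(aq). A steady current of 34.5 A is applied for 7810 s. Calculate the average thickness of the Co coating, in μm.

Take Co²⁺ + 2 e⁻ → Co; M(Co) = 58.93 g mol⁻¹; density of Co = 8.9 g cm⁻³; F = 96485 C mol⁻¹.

574 μm

Q = I·t = 34.50 × 7810.0 = 269400 C; n(e⁻) = 2.793 mol.
n(Co) = n(e⁻)/2 = 1.396 mol, so m = 1.396 × 58.93 = 82.28 g.
Volume = m/ρ = 82.28 / 8.9 = 9.245 cm³.
Thickness = V/A = 9.245 / 161 = 0.0574 cm = 574 μm.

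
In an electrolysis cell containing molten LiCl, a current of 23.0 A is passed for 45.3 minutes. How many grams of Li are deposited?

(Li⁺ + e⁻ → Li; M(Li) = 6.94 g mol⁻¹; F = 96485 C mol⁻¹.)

Q = I·t = 23.00 A × 2718.0 s = 62510 C.
n(e⁻) = Q/F = 62510 / 96485 = 0.6479 mol.
Li⁺ + e⁻ → Li, so n(Li) = n(e⁻)/1 = 0.6479 mol.
m = n·M = 0.6479 × 6.94 = 4.50 g.

4.50 g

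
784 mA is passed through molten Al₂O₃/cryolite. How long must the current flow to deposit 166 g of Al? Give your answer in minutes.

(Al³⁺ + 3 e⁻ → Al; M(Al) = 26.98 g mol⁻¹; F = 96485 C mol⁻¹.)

37900 min

n(Al) = m/M = 166 / 26.98 = 6.153 mol.
Each Al atom requires 3 electrons, so n(e⁻) = 3 × 6.153 = 18.46 mol.
Q = n(e⁻)·F = 18.46 × 96485 = 1781000 C.
t = Q/I = 1781000 / 0.7840 A = 2272000 s = 37900 min.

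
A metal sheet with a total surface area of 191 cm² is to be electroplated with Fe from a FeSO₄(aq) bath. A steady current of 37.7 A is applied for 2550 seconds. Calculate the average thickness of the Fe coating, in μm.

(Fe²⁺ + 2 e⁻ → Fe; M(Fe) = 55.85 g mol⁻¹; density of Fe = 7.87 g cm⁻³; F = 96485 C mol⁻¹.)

Q = I·t = 37.70 × 2550.0 = 96140 C; n(e⁻) = 0.9964 mol.
n(Fe) = n(e⁻)/2 = 0.4982 mol, so m = 0.4982 × 55.85 = 27.82 g.
Volume = m/ρ = 27.82 / 7.87 = 3.535 cm³.
Thickness = V/A = 3.535 / 191 = 0.0185 cm = 185 μm.

185 μm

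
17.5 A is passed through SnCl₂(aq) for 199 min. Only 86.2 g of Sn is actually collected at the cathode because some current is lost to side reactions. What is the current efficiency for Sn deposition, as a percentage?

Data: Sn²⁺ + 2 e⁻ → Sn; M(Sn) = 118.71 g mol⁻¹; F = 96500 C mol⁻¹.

Q = I·t = 17.50 × 11940 = 209000 C; n(e⁻) = 209000/96500 = 2.165 mol.
Theoretical n(Sn) = n(e⁻)/2 = 1.083 mol, i.e. m_theo = 1.083 × 118.71 = 128.5 g.
Efficiency = m_actual / m_theo = 86.2 / 128.5 = 67.1 %.

67.1 %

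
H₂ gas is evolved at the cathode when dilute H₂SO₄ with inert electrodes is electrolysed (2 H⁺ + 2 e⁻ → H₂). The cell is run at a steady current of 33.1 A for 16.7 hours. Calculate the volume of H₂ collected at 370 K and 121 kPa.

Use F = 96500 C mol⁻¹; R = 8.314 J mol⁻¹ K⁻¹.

262 L

Q = I·t = 33.10 A × 60120 s = 1990000 C.
n(e⁻) = Q/F = 1990000 / 96500 = 20.62 mol.
2 electrons are transferred per H₂ molecule, so n(H₂) = 20.62 / 2 = 10.31 mol.
V = nRT/P = (10.31 × 8.314 × 370) / (121 × 10³ Pa) = 0.262 m³ = 262 L.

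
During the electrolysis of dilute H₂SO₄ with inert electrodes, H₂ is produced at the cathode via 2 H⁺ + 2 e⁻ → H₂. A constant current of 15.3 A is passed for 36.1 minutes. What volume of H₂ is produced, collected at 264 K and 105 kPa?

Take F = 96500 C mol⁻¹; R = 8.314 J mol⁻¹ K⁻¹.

3.59 L

Q = I·t = 15.30 A × 2166.0 s = 33140 C.
n(e⁻) = Q/F = 33140 / 96500 = 0.3434 mol.
2 electrons are transferred per H₂ molecule, so n(H₂) = 0.3434 / 2 = 0.1717 mol.
V = nRT/P = (0.1717 × 8.314 × 264) / (105 × 10³ Pa) = 0.00359 m³ = 3.59 L.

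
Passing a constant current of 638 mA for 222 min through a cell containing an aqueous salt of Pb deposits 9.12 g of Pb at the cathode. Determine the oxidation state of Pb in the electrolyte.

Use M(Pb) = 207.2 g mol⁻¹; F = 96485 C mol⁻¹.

+2

Q = I·t = 0.6380 A × 13320 s = 8498 C, so n(e⁻) = 8498/96485 = 0.08808 mol.
n(Pb) deposited = 9.12 / 207.2 = 0.04402 mol.
Electrons per atom = n(e⁻)/n(Pb) = 0.08808 / 0.04402 = 2.00 ≈ 2, so the ion is Pb²⁺.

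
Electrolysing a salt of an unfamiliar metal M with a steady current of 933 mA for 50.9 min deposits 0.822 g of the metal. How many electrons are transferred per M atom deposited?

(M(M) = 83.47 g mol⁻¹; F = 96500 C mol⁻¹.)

3

Q = I·t = 0.9330 A × 3054.0 s = 2849 C, so n(e⁻) = 2849/96500 = 0.02953 mol.
n(M) deposited = 0.822 / 83.47 = 0.009848 mol.
Electrons per atom = n(e⁻)/n(M) = 0.02953 / 0.009848 = 3.00 ≈ 3, so the ion is M³⁺.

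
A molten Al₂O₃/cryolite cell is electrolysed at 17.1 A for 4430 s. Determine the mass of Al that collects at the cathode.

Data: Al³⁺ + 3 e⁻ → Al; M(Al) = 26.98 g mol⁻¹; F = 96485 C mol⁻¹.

Q = I·t = 17.10 A × 4430.0 s = 75750 C.
n(e⁻) = Q/F = 75750 / 96485 = 0.7851 mol.
Al³⁺ + 3 e⁻ → Al, so n(Al) = n(e⁻)/3 = 0.2617 mol.
m = n·M = 0.2617 × 26.98 = 7.06 g.

7.06 g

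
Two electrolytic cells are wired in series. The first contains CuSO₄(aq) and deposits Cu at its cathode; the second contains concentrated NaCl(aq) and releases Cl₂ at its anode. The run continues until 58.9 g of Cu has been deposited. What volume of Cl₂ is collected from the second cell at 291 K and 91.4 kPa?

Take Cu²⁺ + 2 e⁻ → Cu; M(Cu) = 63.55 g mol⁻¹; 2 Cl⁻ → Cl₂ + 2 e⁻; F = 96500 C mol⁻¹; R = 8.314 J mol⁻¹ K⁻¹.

n(Cu) = 58.9 / 63.55 = 0.9268 mol, so n(e⁻) = 2 × 0.9268 = 1.854 mol.
The cells are in series, so the same 1.854 mol of electrons passes through the second cell.
2 Cl⁻ → Cl₂ + 2 e⁻ — 2 mol e⁻ per mol Cl₂, so n(Cl₂) = 1.854/2 = 0.9268 mol.
V = nRT/P = (0.9268 × 8.314 × 291) / (91.4 × 10³) = 0.0245 m³ = 24.5 L.

24.5 L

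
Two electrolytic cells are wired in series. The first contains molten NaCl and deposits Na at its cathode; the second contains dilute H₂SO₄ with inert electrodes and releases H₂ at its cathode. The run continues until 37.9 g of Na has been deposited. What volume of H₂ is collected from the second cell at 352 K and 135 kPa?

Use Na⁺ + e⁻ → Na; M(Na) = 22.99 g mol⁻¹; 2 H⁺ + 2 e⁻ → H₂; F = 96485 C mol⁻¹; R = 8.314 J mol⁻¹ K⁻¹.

17.9 L

n(Na) = 37.9 / 22.99 = 1.649 mol, so n(e⁻) = 1 × 1.649 = 1.649 mol.
The cells are in series, so the same 1.649 mol of electrons passes through the second cell.
2 H⁺ + 2 e⁻ → H₂ — 2 mol e⁻ per mol H₂, so n(H₂) = 1.649/2 = 0.8243 mol.
V = nRT/P = (0.8243 × 8.314 × 352) / (135 × 10³) = 0.0179 m³ = 17.9 L.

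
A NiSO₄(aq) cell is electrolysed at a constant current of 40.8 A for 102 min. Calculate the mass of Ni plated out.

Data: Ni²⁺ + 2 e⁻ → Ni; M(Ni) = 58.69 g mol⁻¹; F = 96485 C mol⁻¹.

Q = I·t = 40.80 A × 6120.0 s = 249700 C.
n(e⁻) = Q/F = 249700 / 96485 = 2.588 mol.
Ni²⁺ + 2 e⁻ → Ni, so n(Ni) = n(e⁻)/2 = 1.294 mol.
m = n·M = 1.294 × 58.69 = 75.9 g.

75.9 g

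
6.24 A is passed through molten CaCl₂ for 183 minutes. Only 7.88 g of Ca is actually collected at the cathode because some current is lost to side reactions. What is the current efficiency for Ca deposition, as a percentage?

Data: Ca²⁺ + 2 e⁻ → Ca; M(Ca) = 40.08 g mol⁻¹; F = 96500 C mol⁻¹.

Q = I·t = 6.240 × 10980 = 68520 C; n(e⁻) = 68520/96500 = 0.7100 mol.
Theoretical n(Ca) = n(e⁻)/2 = 0.3550 mol, i.e. m_theo = 0.3550 × 40.08 = 14.23 g.
Efficiency = m_actual / m_theo = 7.88 / 14.23 = 55.4 %.

55.4 %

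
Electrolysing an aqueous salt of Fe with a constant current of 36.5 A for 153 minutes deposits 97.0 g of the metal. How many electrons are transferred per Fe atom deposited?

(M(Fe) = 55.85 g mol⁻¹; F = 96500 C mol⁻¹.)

Q = I·t = 36.50 A × 9180.0 s = 335100 C, so n(e⁻) = 335100/96500 = 3.472 mol.
n(Fe) deposited = 97.0 / 55.85 = 1.737 mol.
Electrons per atom = n(e⁻)/n(Fe) = 3.472 / 1.737 = 2.00 ≈ 2, so the ion is Fe²⁺.

2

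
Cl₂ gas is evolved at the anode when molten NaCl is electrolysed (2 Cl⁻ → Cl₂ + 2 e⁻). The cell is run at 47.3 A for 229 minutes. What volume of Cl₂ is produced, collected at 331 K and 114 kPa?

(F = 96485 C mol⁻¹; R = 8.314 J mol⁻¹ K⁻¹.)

Q = I·t = 47.30 A × 13740 s = 649900 C.
n(e⁻) = Q/F = 649900 / 96485 = 6.736 mol.
2 electrons are transferred per Cl₂ molecule, so n(Cl₂) = 6.736 / 2 = 3.368 mol.
V = nRT/P = (3.368 × 8.314 × 331) / (114 × 10³ Pa) = 0.0813 m³ = 81.3 L.

81.3 L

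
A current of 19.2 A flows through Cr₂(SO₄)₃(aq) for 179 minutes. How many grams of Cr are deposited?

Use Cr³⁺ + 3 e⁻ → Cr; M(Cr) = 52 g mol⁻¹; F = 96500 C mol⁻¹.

Q = I·t = 19.20 A × 10740 s = 206200 C.
n(e⁻) = Q/F = 206200 / 96500 = 2.137 mol.
Cr³⁺ + 3 e⁻ → Cr, so n(Cr) = n(e⁻)/3 = 0.7123 mol.
m = n·M = 0.7123 × 52 = 37.0 g.

37.0 g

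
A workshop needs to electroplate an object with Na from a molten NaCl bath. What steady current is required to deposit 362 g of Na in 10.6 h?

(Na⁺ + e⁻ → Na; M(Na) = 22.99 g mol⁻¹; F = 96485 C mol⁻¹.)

n(Na) = 362 / 22.99 = 15.75 mol.
n(e⁻) = 1 × 15.75 = 15.75 mol.
Q = n(e⁻)·F = 15.75 × 96485 = 1519000 C.
I = Q/t = 1519000 / 38160 s = 39.8 A.

39.8 A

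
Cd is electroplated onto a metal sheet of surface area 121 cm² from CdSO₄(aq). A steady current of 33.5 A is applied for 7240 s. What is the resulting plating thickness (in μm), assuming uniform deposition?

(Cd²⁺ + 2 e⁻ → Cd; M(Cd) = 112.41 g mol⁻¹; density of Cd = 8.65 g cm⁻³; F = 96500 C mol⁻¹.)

Q = I·t = 33.50 × 7240.0 = 242500 C; n(e⁻) = 2.513 mol.
n(Cd) = n(e⁻)/2 = 1.257 mol, so m = 1.257 × 112.41 = 141.3 g.
Volume = m/ρ = 141.3 / 8.65 = 16.33 cm³.
Thickness = V/A = 16.33 / 121 = 0.135 cm = 1350 μm.

1350 μm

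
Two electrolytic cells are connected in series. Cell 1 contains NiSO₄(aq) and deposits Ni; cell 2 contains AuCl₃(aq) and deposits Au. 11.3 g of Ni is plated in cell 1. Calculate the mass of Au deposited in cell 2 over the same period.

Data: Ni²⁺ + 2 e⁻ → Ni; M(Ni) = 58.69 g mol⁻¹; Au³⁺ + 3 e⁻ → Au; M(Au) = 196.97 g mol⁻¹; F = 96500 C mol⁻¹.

25.3 g

n(Ni) = 11.3 / 58.69 = 0.1925 mol.
Since Ni²⁺ + 2 e⁻ → Ni, n(e⁻) passed = 2 × 0.1925 = 0.3851 mol.
Cells in series carry the same charge, so the same 0.3851 mol of electrons passes through cell 2.
Au³⁺ + 3 e⁻ → Au, so n(Au) = 0.3851 / 3 = 0.1284 mol.
m(Au) = 0.1284 × 196.97 = 25.3 g.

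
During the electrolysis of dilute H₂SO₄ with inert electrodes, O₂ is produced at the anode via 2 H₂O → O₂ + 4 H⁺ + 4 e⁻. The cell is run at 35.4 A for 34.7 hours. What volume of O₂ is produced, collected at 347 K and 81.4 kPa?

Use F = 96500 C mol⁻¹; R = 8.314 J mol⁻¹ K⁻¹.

406 L

Q = I·t = 35.40 A × 124920 s = 4422000 C.
n(e⁻) = Q/F = 4422000 / 96500 = 45.83 mol.
4 electrons are transferred per O₂ molecule, so n(O₂) = 45.83 / 4 = 11.46 mol.
V = nRT/P = (11.46 × 8.314 × 347) / (81.4 × 10³ Pa) = 0.406 m³ = 406 L.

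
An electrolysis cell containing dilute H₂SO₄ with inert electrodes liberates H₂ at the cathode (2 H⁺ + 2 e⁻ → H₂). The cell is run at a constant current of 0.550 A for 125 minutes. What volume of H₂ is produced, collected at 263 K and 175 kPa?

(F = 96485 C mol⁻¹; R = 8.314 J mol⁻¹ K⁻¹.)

Q = I·t = 0.5500 A × 7500.0 s = 4125 C.
n(e⁻) = Q/F = 4125 / 96485 = 0.04275 mol.
2 electrons are transferred per H₂ molecule, so n(H₂) = 0.04275 / 2 = 0.02138 mol.
V = nRT/P = (0.02138 × 8.314 × 263) / (175 × 10³ Pa) = 2.67 × 10⁻⁴ m³ = 0.267 L.

0.267 L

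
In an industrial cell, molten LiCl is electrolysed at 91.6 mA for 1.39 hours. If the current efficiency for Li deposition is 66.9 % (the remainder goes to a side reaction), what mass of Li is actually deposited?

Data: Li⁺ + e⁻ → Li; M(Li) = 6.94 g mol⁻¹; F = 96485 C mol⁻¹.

Q = I·t = 0.09160 × 5004.0 = 458.4 C.
n(e⁻) = 458.4/96485 = 0.004751 mol; theoretically n(Li) = 0.004751/1 = 0.004751 mol, m_theo = 0.03297 g.
At 66.9 % efficiency, m_actual = 0.669 × 0.03297 = 0.0221 g.

0.0221 g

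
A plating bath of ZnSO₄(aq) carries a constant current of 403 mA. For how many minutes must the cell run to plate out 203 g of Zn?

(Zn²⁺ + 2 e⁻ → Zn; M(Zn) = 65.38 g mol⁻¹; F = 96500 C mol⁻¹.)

n(Zn) = m/M = 203 / 65.38 = 3.105 mol.
Each Zn atom requires 2 electrons, so n(e⁻) = 2 × 3.105 = 6.210 mol.
Q = n(e⁻)·F = 6.210 × 96500 = 599300 C.
t = Q/I = 599300 / 0.4030 A = 1487000 s = 24800 min.

24800 min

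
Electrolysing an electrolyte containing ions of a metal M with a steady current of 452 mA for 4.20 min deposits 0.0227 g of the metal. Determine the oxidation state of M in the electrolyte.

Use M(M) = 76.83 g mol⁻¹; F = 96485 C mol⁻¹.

+4

Q = I·t = 0.4520 A × 252.00 s = 113.9 C, so n(e⁻) = 113.9/96485 = 0.001181 mol.
n(M) deposited = 0.0227 / 76.83 = 0.0002955 mol.
Electrons per atom = n(e⁻)/n(M) = 0.001181 / 0.0002955 = 4.00 ≈ 4, so the ion is M⁴⁺.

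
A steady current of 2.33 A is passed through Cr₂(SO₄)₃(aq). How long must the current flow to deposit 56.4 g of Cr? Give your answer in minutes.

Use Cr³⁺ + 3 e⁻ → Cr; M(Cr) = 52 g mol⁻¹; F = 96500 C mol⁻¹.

n(Cr) = m/M = 56.4 / 52 = 1.085 mol.
Each Cr atom requires 3 electrons, so n(e⁻) = 3 × 1.085 = 3.254 mol.
Q = n(e⁻)·F = 3.254 × 96500 = 314000 C.
t = Q/I = 314000 / 2.330 A = 134800 s = 2250 min.

2250 min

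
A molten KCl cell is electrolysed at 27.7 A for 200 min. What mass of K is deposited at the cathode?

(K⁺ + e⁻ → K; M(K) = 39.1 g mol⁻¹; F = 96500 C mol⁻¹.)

Q = I·t = 27.70 A × 12000 s = 332400 C.
n(e⁻) = Q/F = 332400 / 96500 = 3.445 mol.
K⁺ + e⁻ → K, so n(K) = n(e⁻)/1 = 3.445 mol.
m = n·M = 3.445 × 39.1 = 135 g.

135 g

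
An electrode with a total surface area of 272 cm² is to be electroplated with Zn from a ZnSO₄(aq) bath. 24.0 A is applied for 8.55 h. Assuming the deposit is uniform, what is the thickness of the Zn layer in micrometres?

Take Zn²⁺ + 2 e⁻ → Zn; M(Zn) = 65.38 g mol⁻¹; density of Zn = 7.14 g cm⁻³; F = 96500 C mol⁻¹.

Q = I·t = 24.00 × 30780 = 738700 C; n(e⁻) = 7.655 mol.
n(Zn) = n(e⁻)/2 = 3.828 mol, so m = 3.828 × 65.38 = 250.2 g.
Volume = m/ρ = 250.2 / 7.14 = 35.05 cm³.
Thickness = V/A = 35.05 / 272 = 0.129 cm = 1290 μm.

1290 μm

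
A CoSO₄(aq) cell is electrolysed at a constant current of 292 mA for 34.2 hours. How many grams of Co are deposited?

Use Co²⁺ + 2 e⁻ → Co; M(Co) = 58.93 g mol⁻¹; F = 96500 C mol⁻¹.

Q = I·t = 0.2920 A × 123120 s = 35950 C.
n(e⁻) = Q/F = 35950 / 96500 = 0.3725 mol.
Co²⁺ + 2 e⁻ → Co, so n(Co) = n(e⁻)/2 = 0.1863 mol.
m = n·M = 0.1863 × 58.93 = 11.0 g.

11.0 g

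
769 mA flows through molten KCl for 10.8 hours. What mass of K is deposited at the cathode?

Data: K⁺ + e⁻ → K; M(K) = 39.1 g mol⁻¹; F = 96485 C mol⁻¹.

Q = I·t = 0.7690 A × 38880 s = 29900 C.
n(e⁻) = Q/F = 29900 / 96485 = 0.3099 mol.
K⁺ + e⁻ → K, so n(K) = n(e⁻)/1 = 0.3099 mol.
m = n·M = 0.3099 × 39.1 = 12.1 g.

12.1 g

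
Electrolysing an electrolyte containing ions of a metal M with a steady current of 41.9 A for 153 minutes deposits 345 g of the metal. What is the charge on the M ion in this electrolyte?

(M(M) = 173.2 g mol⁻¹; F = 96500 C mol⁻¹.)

Q = I·t = 41.90 A × 9180.0 s = 384600 C, so n(e⁻) = 384600/96500 = 3.986 mol.
n(M) deposited = 345 / 173.2 = 1.992 mol.
Electrons per atom = n(e⁻)/n(M) = 3.986 / 1.992 = 2.00 ≈ 2, so the ion is M²⁺.

+2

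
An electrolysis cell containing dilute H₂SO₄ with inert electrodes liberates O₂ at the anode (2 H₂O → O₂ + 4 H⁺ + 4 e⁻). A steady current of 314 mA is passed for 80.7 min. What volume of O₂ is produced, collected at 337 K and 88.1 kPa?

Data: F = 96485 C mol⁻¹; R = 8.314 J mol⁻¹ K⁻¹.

Q = I·t = 0.3140 A × 4842.0 s = 1520 C.
n(e⁻) = Q/F = 1520 / 96485 = 0.01576 mol.
4 electrons are transferred per O₂ molecule, so n(O₂) = 0.01576 / 4 = 0.003939 mol.
V = nRT/P = (0.003939 × 8.314 × 337) / (88.1 × 10³ Pa) = 1.25 × 10⁻⁴ m³ = 0.125 L.

0.125 L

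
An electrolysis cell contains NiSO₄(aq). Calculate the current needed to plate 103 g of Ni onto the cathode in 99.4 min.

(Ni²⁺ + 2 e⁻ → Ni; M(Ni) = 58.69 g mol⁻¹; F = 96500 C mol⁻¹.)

56.8 A

n(Ni) = 103 / 58.69 = 1.755 mol.
n(e⁻) = 2 × 1.755 = 3.510 mol.
Q = n(e⁻)·F = 3.510 × 96500 = 338700 C.
I = Q/t = 338700 / 5964.0 s = 56.8 A.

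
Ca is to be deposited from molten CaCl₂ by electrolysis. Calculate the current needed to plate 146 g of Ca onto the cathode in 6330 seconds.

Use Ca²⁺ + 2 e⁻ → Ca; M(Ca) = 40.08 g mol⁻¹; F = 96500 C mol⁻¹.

n(Ca) = 146 / 40.08 = 3.643 mol.
n(e⁻) = 2 × 3.643 = 7.285 mol.
Q = n(e⁻)·F = 7.285 × 96500 = 703000 C.
I = Q/t = 703000 / 6330.0 s = 111 A.

111 A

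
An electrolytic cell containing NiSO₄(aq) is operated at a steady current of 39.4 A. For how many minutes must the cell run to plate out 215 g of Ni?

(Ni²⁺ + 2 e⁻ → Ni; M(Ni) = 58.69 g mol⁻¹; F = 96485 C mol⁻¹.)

n(Ni) = m/M = 215 / 58.69 = 3.663 mol.
Each Ni atom requires 2 electrons, so n(e⁻) = 2 × 3.663 = 7.327 mol.
Q = n(e⁻)·F = 7.327 × 96485 = 706900 C.
t = Q/I = 706900 / 39.40 A = 17940 s = 299 min.

299 min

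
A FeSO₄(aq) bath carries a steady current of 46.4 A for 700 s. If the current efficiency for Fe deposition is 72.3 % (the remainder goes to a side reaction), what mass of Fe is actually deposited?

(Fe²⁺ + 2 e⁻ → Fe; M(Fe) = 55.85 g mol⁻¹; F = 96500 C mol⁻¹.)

Q = I·t = 46.40 × 700.00 = 32480 C.
n(e⁻) = 32480/96500 = 0.3366 mol; theoretically n(Fe) = 0.3366/2 = 0.1683 mol, m_theo = 9.399 g.
At 72.3 % efficiency, m_actual = 0.723 × 9.399 = 6.80 g.

6.80 g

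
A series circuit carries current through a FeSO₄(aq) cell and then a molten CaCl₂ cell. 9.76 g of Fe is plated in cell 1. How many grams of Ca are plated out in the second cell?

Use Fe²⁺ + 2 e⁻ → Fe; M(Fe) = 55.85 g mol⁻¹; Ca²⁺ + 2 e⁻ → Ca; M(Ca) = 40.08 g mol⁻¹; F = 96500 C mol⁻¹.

n(Fe) = 9.76 / 55.85 = 0.1748 mol.
Since Fe²⁺ + 2 e⁻ → Fe, n(e⁻) passed = 2 × 0.1748 = 0.3495 mol.
Cells in series carry the same charge, so the same 0.3495 mol of electrons passes through cell 2.
Ca²⁺ + 2 e⁻ → Ca, so n(Ca) = 0.3495 / 2 = 0.1748 mol.
m(Ca) = 0.1748 × 40.08 = 7.00 g.

7.00 g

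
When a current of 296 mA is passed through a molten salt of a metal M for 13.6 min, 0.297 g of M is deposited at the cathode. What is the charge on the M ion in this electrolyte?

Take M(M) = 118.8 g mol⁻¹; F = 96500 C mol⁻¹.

Q = I·t = 0.2960 A × 816.00 s = 241.5 C, so n(e⁻) = 241.5/96500 = 0.002503 mol.
n(M) deposited = 0.297 / 118.8 = 0.002500 mol.
Electrons per atom = n(e⁻)/n(M) = 0.002503 / 0.002500 = 1.00 ≈ 1, so the ion is M⁺.

+1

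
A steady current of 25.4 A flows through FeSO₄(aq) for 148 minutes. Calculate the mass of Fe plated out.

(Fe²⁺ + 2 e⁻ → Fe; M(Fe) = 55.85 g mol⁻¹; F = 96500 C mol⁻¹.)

Q = I·t = 25.40 A × 8880.0 s = 225600 C.
n(e⁻) = Q/F = 225600 / 96500 = 2.337 mol.
Fe²⁺ + 2 e⁻ → Fe, so n(Fe) = n(e⁻)/2 = 1.169 mol.
m = n·M = 1.169 × 55.85 = 65.3 g.

65.3 g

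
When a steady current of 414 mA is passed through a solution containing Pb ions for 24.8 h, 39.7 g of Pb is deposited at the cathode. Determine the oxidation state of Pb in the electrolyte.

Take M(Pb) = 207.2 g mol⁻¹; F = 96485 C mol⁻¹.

+2

Q = I·t = 0.4140 A × 89280 s = 36960 C, so n(e⁻) = 36960/96485 = 0.3831 mol.
n(Pb) deposited = 39.7 / 207.2 = 0.1916 mol.
Electrons per atom = n(e⁻)/n(Pb) = 0.3831 / 0.1916 = 2.00 ≈ 2, so the ion is Pb²⁺.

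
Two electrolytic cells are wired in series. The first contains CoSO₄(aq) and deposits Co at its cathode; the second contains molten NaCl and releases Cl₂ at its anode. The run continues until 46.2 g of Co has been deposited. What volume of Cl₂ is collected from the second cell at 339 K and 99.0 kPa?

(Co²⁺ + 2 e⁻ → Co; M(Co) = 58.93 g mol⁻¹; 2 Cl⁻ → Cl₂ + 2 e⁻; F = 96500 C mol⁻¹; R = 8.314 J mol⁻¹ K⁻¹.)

22.3 L

n(Co) = 46.2 / 58.93 = 0.7840 mol, so n(e⁻) = 2 × 0.7840 = 1.568 mol.
The cells are in series, so the same 1.568 mol of electrons passes through the second cell.
2 Cl⁻ → Cl₂ + 2 e⁻ — 2 mol e⁻ per mol Cl₂, so n(Cl₂) = 1.568/2 = 0.7840 mol.
V = nRT/P = (0.7840 × 8.314 × 339) / (99.0 × 10³) = 0.0223 m³ = 22.3 L.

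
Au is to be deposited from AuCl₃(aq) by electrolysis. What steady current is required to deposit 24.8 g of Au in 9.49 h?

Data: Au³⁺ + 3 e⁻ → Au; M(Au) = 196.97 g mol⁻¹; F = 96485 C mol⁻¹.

n(Au) = 24.8 / 196.97 = 0.1259 mol.
n(e⁻) = 3 × 0.1259 = 0.3777 mol.
Q = n(e⁻)·F = 0.3777 × 96485 = 36440 C.
I = Q/t = 36440 / 34164 s = 1.07 A.

1.07 A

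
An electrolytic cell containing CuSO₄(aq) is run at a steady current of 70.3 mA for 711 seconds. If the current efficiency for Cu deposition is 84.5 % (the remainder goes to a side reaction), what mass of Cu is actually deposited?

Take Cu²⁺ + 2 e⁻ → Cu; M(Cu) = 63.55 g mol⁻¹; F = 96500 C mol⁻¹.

Q = I·t = 0.07030 × 711.00 = 49.98 C.
n(e⁻) = 49.98/96500 = 0.0005180 mol; theoretically n(Cu) = 0.0005180/2 = 0.0002590 mol, m_theo = 0.01646 g.
At 84.5 % efficiency, m_actual = 0.845 × 0.01646 = 0.0139 g.

0.0139 g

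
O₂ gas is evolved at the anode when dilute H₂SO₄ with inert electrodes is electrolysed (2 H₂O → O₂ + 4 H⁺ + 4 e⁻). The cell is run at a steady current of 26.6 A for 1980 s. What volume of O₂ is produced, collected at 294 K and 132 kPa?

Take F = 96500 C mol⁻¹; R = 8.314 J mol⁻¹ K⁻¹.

Q = I·t = 26.60 A × 1980.0 s = 52670 C.
n(e⁻) = Q/F = 52670 / 96500 = 0.5458 mol.
4 electrons are transferred per O₂ molecule, so n(O₂) = 0.5458 / 4 = 0.1364 mol.
V = nRT/P = (0.1364 × 8.314 × 294) / (132 × 10³ Pa) = 0.00253 m³ = 2.53 L.

2.53 L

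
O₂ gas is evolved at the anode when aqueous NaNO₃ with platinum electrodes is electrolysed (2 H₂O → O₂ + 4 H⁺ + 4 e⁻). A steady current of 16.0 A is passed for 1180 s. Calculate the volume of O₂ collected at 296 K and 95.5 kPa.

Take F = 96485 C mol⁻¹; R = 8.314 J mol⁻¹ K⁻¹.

1.26 L

Q = I·t = 16.00 A × 1180.0 s = 18880 C.
n(e⁻) = Q/F = 18880 / 96485 = 0.1957 mol.
4 electrons are transferred per O₂ molecule, so n(O₂) = 0.1957 / 4 = 0.04892 mol.
V = nRT/P = (0.04892 × 8.314 × 296) / (95.5 × 10³ Pa) = 0.00126 m³ = 1.26 L.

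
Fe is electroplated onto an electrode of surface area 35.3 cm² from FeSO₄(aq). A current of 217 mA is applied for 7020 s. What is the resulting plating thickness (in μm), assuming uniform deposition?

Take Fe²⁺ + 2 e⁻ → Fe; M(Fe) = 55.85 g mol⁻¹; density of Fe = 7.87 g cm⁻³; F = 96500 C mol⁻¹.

Q = I·t = 0.2170 × 7020.0 = 1523 C; n(e⁻) = 0.01579 mol.
n(Fe) = n(e⁻)/2 = 0.007893 mol, so m = 0.007893 × 55.85 = 0.4408 g.
Volume = m/ρ = 0.4408 / 7.87 = 0.05601 cm³.
Thickness = V/A = 0.05601 / 35.3 = 0.00159 cm = 15.9 μm.

15.9 μm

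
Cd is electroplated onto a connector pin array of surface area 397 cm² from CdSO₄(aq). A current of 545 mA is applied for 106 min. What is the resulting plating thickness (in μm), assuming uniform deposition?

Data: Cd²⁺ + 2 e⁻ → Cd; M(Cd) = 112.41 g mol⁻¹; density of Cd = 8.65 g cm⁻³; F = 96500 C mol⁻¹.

Q = I·t = 0.5450 × 6360.0 = 3466 C; n(e⁻) = 0.03592 mol.
n(Cd) = n(e⁻)/2 = 0.01796 mol, so m = 0.01796 × 112.41 = 2.019 g.
Volume = m/ρ = 2.019 / 8.65 = 0.2334 cm³.
Thickness = V/A = 0.2334 / 397 = 5.88 × 10⁻⁴ cm = 5.88 μm.

5.88 μm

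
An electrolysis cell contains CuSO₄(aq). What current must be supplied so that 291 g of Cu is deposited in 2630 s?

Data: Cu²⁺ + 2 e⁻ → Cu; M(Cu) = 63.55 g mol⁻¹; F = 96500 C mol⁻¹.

n(Cu) = 291 / 63.55 = 4.579 mol.
n(e⁻) = 2 × 4.579 = 9.158 mol.
Q = n(e⁻)·F = 9.158 × 96500 = 883800 C.
I = Q/t = 883800 / 2630.0 s = 336 A.

336 A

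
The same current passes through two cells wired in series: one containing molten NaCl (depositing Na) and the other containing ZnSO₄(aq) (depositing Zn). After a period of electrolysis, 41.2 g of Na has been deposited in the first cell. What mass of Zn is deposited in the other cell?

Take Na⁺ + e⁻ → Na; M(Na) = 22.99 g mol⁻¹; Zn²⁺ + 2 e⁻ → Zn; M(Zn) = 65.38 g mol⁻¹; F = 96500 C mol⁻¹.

n(Na) = 41.2 / 22.99 = 1.792 mol.
Since Na⁺ + e⁻ → Na, n(e⁻) passed = 1 × 1.792 = 1.792 mol.
Cells in series carry the same charge, so the same 1.792 mol of electrons passes through cell 2.
Zn²⁺ + 2 e⁻ → Zn, so n(Zn) = 1.792 / 2 = 0.8960 mol.
m(Zn) = 0.8960 × 65.38 = 58.6 g.

58.6 g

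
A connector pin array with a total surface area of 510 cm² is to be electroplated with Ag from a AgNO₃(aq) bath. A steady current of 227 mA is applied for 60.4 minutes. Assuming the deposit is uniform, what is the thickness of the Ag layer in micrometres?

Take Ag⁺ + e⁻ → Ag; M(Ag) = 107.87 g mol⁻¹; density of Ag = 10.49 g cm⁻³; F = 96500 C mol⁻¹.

Q = I·t = 0.2270 × 3624.0 = 822.6 C; n(e⁻) = 0.008525 mol.
n(Ag) = n(e⁻)/1 = 0.008525 mol, so m = 0.008525 × 107.87 = 0.9196 g.
Volume = m/ρ = 0.9196 / 10.49 = 0.08766 cm³.
Thickness = V/A = 0.08766 / 510 = 1.72 × 10⁻⁴ cm = 1.72 μm.

1.72 μm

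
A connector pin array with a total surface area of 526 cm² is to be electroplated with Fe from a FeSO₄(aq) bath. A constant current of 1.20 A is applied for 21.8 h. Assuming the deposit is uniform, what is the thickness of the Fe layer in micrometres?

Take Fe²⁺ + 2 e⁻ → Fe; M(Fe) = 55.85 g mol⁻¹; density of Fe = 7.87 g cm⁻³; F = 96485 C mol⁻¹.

Q = I·t = 1.200 × 78480 = 94180 C; n(e⁻) = 0.9761 mol.
n(Fe) = n(e⁻)/2 = 0.4880 mol, so m = 0.4880 × 55.85 = 27.26 g.
Volume = m/ρ = 27.26 / 7.87 = 3.463 cm³.
Thickness = V/A = 3.463 / 526 = 0.00658 cm = 65.8 μm.

65.8 μm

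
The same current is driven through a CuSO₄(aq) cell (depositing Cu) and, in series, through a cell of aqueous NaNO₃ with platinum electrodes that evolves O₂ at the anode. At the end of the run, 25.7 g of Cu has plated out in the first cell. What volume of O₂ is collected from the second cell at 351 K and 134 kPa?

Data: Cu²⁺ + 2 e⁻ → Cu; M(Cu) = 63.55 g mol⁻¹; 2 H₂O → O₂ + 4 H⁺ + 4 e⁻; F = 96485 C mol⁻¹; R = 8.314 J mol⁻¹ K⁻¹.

4.40 L

n(Cu) = 25.7 / 63.55 = 0.4044 mol, so n(e⁻) = 2 × 0.4044 = 0.8088 mol.
The cells are in series, so the same 0.8088 mol of electrons passes through the second cell.
2 H₂O → O₂ + 4 H⁺ + 4 e⁻ — 4 mol e⁻ per mol O₂, so n(O₂) = 0.8088/4 = 0.2022 mol.
V = nRT/P = (0.2022 × 8.314 × 351) / (134 × 10³) = 0.00440 m³ = 4.40 L.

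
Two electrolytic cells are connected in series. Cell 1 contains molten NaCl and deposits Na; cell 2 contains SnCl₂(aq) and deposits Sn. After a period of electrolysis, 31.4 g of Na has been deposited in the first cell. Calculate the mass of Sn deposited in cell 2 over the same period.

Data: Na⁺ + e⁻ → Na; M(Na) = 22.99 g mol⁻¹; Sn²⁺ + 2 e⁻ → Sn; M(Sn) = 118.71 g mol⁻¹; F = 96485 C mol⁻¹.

n(Na) = 31.4 / 22.99 = 1.366 mol.
Since Na⁺ + e⁻ → Na, n(e⁻) passed = 1 × 1.366 = 1.366 mol.
Cells in series carry the same charge, so the same 1.366 mol of electrons passes through cell 2.
Sn²⁺ + 2 e⁻ → Sn, so n(Sn) = 1.366 / 2 = 0.6829 mol.
m(Sn) = 0.6829 × 118.71 = 81.1 g.

81.1 g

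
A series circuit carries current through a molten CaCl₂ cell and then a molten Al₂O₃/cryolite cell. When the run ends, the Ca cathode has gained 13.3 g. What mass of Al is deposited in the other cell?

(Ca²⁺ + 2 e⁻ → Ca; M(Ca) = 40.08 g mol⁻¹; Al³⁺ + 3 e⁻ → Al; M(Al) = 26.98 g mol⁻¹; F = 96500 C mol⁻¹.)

n(Ca) = 13.3 / 40.08 = 0.3318 mol.
Since Ca²⁺ + 2 e⁻ → Ca, n(e⁻) passed = 2 × 0.3318 = 0.6637 mol.
Cells in series carry the same charge, so the same 0.6637 mol of electrons passes through cell 2.
Al³⁺ + 3 e⁻ → Al, so n(Al) = 0.6637 / 3 = 0.2212 mol.
m(Al) = 0.2212 × 26.98 = 5.97 g.

5.97 g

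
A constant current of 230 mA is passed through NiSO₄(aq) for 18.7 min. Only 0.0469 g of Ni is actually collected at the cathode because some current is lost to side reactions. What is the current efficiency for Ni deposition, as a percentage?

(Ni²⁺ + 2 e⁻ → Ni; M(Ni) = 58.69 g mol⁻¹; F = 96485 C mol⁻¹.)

59.8 %

Q = I·t = 0.2300 × 1122.0 = 258.1 C; n(e⁻) = 258.1/96485 = 0.002675 mol.
Theoretical n(Ni) = n(e⁻)/2 = 0.001337 mol, i.e. m_theo = 0.001337 × 58.69 = 0.07849 g.
Efficiency = m_actual / m_theo = 0.0469 / 0.07849 = 59.8 %.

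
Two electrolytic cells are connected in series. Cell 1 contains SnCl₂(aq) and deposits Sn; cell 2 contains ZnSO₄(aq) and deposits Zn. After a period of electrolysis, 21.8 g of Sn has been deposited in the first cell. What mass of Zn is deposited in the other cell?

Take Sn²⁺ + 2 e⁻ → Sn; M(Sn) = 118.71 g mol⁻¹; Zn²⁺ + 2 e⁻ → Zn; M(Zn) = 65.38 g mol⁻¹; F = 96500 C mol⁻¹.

12.0 g

n(Sn) = 21.8 / 118.71 = 0.1836 mol.
Since Sn²⁺ + 2 e⁻ → Sn, n(e⁻) passed = 2 × 0.1836 = 0.3673 mol.
Cells in series carry the same charge, so the same 0.3673 mol of electrons passes through cell 2.
Zn²⁺ + 2 e⁻ → Zn, so n(Zn) = 0.3673 / 2 = 0.1836 mol.
m(Zn) = 0.1836 × 65.38 = 12.0 g.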